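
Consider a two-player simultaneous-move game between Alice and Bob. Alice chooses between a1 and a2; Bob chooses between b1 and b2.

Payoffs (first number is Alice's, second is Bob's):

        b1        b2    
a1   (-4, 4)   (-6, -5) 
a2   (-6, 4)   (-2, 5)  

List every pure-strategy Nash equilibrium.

(a1, b1): Alice gets -4 ≥ -6 from a2, and Bob gets 4 ≥ -5 from b2 — Nash equilibrium.
(a1, b2): Alice prefers a2 (-2 > -6); Bob prefers b1 (4 > -5) — not an equilibrium.
(a2, b1): Alice prefers a1 (-4 > -6); Bob prefers b2 (5 > 4) — not an equilibrium.
(a2, b2): Alice gets -2 ≥ -6 from a1, and Bob gets 5 ≥ 4 from b1 — Nash equilibrium.

(a1, b1) and (a2, b2)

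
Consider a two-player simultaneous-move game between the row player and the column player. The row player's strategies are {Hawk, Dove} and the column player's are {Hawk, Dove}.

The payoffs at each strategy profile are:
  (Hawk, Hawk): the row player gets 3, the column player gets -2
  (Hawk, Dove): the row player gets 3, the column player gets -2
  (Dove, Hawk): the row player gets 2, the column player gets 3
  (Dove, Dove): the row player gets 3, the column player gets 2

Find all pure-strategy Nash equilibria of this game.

(Hawk, Hawk) and (Hawk, Dove)

(Hawk, Hawk): the row player gets 3 ≥ 2 from Dove, and the column player gets -2 ≥ -2 from Dove — Nash equilibrium.
(Hawk, Dove): the row player gets 3 ≥ 3 from Dove, and the column player gets -2 ≥ -2 from Hawk — Nash equilibrium.
(Dove, Hawk): the row player prefers Hawk (3 > 2) — not an equilibrium.
(Dove, Dove): the column player prefers Hawk (3 > 2) — not an equilibrium.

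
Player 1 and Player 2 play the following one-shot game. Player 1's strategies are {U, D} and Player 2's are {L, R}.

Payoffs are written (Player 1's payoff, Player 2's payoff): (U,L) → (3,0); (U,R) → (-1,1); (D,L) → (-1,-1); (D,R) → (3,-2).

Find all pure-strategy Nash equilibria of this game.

none

(U, L): Player 2 prefers R (1 > 0) — not an equilibrium.
(U, R): Player 1 prefers D (3 > -1) — not an equilibrium.
(D, L): Player 1 prefers U (3 > -1) — not an equilibrium.
(D, R): Player 2 prefers L (-1 > -2) — not an equilibrium.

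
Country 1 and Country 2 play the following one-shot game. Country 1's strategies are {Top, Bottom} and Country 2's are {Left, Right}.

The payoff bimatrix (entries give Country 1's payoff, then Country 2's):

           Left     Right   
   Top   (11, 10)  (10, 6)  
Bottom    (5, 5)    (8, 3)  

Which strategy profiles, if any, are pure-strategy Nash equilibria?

(Top, Left)

(Top, Left): Country 1 gets 11 ≥ 5 from Bottom, and Country 2 gets 10 ≥ 6 from Right — Nash equilibrium.
(Top, Right): Country 2 prefers Left (10 > 6) — not an equilibrium.
(Bottom, Left): Country 1 prefers Top (11 > 5) — not an equilibrium.
(Bottom, Right): Country 1 prefers Top (10 > 8); Country 2 prefers Left (5 > 3) — not an equilibrium.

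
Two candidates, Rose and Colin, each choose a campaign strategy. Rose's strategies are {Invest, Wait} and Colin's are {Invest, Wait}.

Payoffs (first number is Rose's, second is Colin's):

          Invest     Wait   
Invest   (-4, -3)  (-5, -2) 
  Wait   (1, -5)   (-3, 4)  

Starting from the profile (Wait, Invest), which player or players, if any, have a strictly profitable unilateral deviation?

Colin

Rose at (Wait, Invest) earns 1; deviating to Invest yields -4 — not better.
Colin earns -5; deviating to Wait yields 4 — a strict improvement.
Only Colin has a strictly profitable deviation.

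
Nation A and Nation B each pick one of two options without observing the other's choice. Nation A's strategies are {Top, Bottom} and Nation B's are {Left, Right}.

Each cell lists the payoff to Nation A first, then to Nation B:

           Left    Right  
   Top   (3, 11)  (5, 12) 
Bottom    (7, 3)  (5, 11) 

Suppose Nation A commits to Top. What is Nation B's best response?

Against Top, Nation B earns 11 from Left and 12 from Right.
So Right is the best response.

Right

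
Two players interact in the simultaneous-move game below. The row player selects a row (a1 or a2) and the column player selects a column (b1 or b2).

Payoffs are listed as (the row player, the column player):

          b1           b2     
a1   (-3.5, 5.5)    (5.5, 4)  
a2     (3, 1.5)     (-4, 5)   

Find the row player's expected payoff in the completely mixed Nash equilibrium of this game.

First find q, the probability the column player plays b1, from the row player's indifference between a1 and a2: −3.5q + 5.5(1−q) = 3q − 4(1−q), giving q = 19/32.
Since the row player is indifferent in equilibrium, the row player's expected payoff equals the payoff from either row against (19/32, 13/32). Using a1: −3.5(19/32) + 5.5(13/32) = 5/32.

5/32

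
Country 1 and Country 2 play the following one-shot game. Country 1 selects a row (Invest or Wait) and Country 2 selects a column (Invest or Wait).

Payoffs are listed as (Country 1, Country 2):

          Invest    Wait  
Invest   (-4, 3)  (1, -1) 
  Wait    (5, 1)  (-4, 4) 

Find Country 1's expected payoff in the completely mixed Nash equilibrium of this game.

-11/14

First find q, the probability Country 2 plays Invest, from Country 1's indifference between Invest and Wait: −4q + (1−q) = 5q − 4(1−q), giving q = 5/14.
Since Country 1 is indifferent in equilibrium, Country 1's expected payoff equals the payoff from either row against (5/14, 9/14). Using Invest: −4(5/14) + (9/14) = -11/14.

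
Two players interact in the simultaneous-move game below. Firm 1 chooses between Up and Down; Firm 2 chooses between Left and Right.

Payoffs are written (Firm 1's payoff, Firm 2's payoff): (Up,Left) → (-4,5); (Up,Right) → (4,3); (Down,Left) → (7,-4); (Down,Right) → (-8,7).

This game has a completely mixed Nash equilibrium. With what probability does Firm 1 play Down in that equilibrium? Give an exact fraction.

2/13

Let x be the probability that Firm 1 plays Up. In a completely mixed equilibrium, Firm 2 must be indifferent between Left and Right.
Firm 2's expected payoff from Left is 5x − 4(1−x); from Right it is 3x + 7(1−x).
Setting these equal: 9x − 4 = −4x + 7, so x = 11/13.
Therefore Firm 1 plays Down with probability 1 − 11/13 = 2/13.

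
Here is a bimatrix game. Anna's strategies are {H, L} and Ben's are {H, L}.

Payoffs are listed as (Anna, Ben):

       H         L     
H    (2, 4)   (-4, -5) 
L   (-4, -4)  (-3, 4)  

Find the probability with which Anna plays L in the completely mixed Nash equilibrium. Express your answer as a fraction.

Let r be the probability that Anna plays H. In a completely mixed equilibrium, Ben must be indifferent between H and L.
Ben's expected payoff from H is 4r − 4(1−r); from L it is −5r + 4(1−r).
Setting these equal: 8r − 4 = −9r + 4, so r = 8/17.
Therefore Anna plays L with probability 1 − 8/17 = 9/17.

9/17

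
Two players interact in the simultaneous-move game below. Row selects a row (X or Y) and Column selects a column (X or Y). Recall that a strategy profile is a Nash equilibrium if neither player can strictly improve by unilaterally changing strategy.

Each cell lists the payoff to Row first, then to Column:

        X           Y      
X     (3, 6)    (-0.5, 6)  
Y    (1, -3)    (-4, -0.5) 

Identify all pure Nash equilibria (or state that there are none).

(X, X): Row gets 3 ≥ 1 from Y, and Column gets 6 ≥ 6 from Y — Nash equilibrium.
(X, Y): Row gets -0.5 ≥ -4 from Y, and Column gets 6 ≥ 6 from X — Nash equilibrium.
(Y, X): Row prefers X (3 > 1); Column prefers Y (-0.5 > -3) — not an equilibrium.
(Y, Y): Row prefers X (-0.5 > -4) — not an equilibrium.

(X, X) and (X, Y)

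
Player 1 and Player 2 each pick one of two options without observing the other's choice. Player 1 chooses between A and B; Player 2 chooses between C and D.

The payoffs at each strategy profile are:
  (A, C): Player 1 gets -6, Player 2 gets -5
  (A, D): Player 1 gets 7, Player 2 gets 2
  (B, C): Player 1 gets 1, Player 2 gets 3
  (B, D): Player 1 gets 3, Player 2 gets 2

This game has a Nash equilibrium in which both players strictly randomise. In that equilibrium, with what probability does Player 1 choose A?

1/8

Let x be the probability that Player 1 plays A. In a completely mixed equilibrium, Player 2 must be indifferent between C and D.
Player 2's expected payoff from C is −5x + 3(1−x); from D it is 2x + 2(1−x).
Setting these equal: −8x + 3 = 2, so x = 1/8.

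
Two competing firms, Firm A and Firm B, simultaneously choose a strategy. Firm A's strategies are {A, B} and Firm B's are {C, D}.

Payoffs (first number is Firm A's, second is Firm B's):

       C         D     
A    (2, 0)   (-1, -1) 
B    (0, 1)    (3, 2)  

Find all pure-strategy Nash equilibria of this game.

(A, C): Firm A gets 2 ≥ 0 from B, and Firm B gets 0 ≥ -1 from D — Nash equilibrium.
(A, D): Firm A prefers B (3 > -1); Firm B prefers C (0 > -1) — not an equilibrium.
(B, C): Firm A prefers A (2 > 0); Firm B prefers D (2 > 1) — not an equilibrium.
(B, D): Firm A gets 3 ≥ -1 from A, and Firm B gets 2 ≥ 1 from C — Nash equilibrium.

(A, C) and (B, D)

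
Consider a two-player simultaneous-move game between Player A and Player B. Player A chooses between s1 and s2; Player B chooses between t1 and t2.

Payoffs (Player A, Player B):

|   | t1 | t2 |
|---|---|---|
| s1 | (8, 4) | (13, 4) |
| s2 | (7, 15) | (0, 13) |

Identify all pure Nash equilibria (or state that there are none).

(s1, t1): Player A gets 8 ≥ 7 from s2, and Player B gets 4 ≥ 4 from t2 — Nash equilibrium.
(s1, t2): Player A gets 13 ≥ 0 from s2, and Player B gets 4 ≥ 4 from t1 — Nash equilibrium.
(s2, t1): Player A prefers s1 (8 > 7) — not an equilibrium.
(s2, t2): Player A prefers s1 (13 > 0); Player B prefers t1 (15 > 13) — not an equilibrium.

(s1, t1) and (s1, t2)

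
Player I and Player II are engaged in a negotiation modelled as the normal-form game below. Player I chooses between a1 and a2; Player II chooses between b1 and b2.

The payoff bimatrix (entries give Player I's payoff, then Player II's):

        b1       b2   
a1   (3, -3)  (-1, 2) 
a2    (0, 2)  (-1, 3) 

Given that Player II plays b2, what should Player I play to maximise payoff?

Against b2, Player I earns -1 from a1 and -1 from a2.
So either strategy is a best response.

either — both a1 and a2 are best responses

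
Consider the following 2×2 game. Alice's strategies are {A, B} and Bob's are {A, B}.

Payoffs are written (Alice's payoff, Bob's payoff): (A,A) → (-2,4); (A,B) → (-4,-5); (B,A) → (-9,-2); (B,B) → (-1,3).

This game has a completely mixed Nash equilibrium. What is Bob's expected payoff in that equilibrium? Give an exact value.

First find p, the probability Alice plays A, from Bob's indifference between A and B: 4p − 2(1−p) = −5p + 3(1−p), giving p = 5/14.
Since Bob is indifferent in equilibrium, Bob's expected payoff equals the payoff from either column against (5/14, 9/14). Using A: 4(5/14) − 2(9/14) = 1/7.

1/7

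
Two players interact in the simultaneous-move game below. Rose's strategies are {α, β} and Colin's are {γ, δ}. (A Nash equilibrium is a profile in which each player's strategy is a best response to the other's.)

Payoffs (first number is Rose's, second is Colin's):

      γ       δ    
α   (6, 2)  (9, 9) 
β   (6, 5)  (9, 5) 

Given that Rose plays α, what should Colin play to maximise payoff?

δ

Against α, Colin earns 2 from γ and 9 from δ.
So δ is the best response.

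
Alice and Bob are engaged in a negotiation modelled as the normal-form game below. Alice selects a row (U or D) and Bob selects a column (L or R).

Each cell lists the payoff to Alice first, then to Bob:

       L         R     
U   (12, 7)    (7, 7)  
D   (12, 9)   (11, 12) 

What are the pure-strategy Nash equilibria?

(U, L) and (D, R)

(U, L): Alice gets 12 ≥ 12 from D, and Bob gets 7 ≥ 7 from R — Nash equilibrium.
(U, R): Alice prefers D (11 > 7) — not an equilibrium.
(D, L): Bob prefers R (12 > 9) — not an equilibrium.
(D, R): Alice gets 11 ≥ 7 from U, and Bob gets 12 ≥ 9 from L — Nash equilibrium.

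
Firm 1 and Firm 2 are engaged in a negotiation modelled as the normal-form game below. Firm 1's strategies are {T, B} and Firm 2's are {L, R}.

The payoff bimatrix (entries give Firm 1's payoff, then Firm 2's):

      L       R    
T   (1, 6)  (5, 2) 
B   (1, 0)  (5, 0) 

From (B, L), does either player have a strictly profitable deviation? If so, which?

Neither

Firm 1 at (B, L) earns 1; deviating to T yields 1 — not better.
Firm 2 earns 0; deviating to R yields 0 — not better.
Neither player can strictly improve; the profile is a Nash equilibrium.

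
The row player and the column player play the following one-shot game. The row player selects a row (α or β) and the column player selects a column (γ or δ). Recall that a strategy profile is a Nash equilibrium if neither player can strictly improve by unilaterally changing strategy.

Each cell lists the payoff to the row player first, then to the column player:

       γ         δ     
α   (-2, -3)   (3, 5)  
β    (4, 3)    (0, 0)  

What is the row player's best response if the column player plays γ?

β

Against γ, the row player earns -2 from α and 4 from β.
So β is the best response.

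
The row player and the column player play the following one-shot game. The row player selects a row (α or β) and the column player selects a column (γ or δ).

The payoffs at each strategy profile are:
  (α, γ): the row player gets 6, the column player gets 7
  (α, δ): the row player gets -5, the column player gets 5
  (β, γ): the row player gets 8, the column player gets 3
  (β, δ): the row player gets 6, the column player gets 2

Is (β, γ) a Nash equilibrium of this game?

Yes

At (β, γ), the row player earns 8; switching to α would give 6, so the row player has no profitable deviation.
The column player earns 3; switching to δ would give 2, so the column player has no profitable deviation.
Neither player can gain by a unilateral deviation, so this profile is a Nash equilibrium.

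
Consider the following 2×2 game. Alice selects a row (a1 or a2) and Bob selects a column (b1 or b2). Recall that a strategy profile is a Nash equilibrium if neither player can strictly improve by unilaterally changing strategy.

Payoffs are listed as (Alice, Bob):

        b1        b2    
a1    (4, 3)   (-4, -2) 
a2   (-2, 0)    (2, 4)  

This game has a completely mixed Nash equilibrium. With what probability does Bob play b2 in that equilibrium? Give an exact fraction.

1/2

Let q be the probability that Bob plays b1. In a completely mixed equilibrium, Alice must be indifferent between a1 and a2.
Alice's expected payoff from a1 is 4q − 4(1−q); from a2 it is −2q + 2(1−q).
Setting these equal: 8q − 4 = −4q + 2, so q = 1/2.
Therefore Bob plays b2 with probability 1 − 1/2 = 1/2.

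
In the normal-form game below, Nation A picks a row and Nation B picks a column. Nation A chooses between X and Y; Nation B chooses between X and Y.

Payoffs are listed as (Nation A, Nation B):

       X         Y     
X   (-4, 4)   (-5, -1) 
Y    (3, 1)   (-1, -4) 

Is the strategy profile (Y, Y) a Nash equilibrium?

No

At (Y, Y), Nation A earns -1; switching to X would give -5, so Nation A has no profitable deviation.
Nation B earns -4; switching to X would give 1, so Nation B would deviate.
Since at least one player can profitably deviate, this is not a Nash equilibrium.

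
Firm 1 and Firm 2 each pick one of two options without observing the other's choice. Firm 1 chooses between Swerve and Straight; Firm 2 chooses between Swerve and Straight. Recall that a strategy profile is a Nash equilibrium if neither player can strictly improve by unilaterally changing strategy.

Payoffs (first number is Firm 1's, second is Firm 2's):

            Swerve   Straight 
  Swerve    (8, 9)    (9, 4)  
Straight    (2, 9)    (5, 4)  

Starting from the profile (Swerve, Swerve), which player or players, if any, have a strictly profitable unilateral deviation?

Firm 1 at (Swerve, Swerve) earns 8; deviating to Straight yields 2 — not better.
Firm 2 earns 9; deviating to Straight yields 4 — not better.
Neither player can strictly improve; the profile is a Nash equilibrium.

Neither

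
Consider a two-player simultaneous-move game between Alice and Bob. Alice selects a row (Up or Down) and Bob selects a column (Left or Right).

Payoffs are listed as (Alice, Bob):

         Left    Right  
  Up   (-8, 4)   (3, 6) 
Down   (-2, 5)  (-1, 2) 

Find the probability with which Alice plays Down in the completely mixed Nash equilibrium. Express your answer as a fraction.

2/5

Let p be the probability that Alice plays Up. In a completely mixed equilibrium, Bob must be indifferent between Left and Right.
Bob's expected payoff from Left is 4p + 5(1−p); from Right it is 6p + 2(1−p).
Setting these equal: −p + 5 = 4p + 2, so p = 3/5.
Therefore Alice plays Down with probability 1 − 3/5 = 2/5.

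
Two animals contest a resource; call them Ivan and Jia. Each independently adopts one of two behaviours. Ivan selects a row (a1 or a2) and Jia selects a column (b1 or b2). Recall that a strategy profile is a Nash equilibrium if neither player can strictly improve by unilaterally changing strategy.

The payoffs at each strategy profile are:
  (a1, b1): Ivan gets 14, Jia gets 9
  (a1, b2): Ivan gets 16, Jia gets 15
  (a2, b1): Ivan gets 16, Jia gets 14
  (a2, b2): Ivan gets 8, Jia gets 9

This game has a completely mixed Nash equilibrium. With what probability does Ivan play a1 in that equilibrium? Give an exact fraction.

5/11

Let x be the probability that Ivan plays a1. In a completely mixed equilibrium, Jia must be indifferent between b1 and b2.
Jia's expected payoff from b1 is 9x + 14(1−x); from b2 it is 15x + 9(1−x).
Setting these equal: −5x + 14 = 6x + 9, so x = 5/11.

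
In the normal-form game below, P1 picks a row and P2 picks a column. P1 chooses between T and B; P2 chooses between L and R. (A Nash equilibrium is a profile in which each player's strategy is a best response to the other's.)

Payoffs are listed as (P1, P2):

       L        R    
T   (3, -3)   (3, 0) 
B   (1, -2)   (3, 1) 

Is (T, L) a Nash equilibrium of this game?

At (T, L), P1 earns 3; switching to B would give 1, so P1 has no profitable deviation.
P2 earns -3; switching to R would give 0, so P2 would deviate.
Since at least one player can profitably deviate, this is not a Nash equilibrium.

No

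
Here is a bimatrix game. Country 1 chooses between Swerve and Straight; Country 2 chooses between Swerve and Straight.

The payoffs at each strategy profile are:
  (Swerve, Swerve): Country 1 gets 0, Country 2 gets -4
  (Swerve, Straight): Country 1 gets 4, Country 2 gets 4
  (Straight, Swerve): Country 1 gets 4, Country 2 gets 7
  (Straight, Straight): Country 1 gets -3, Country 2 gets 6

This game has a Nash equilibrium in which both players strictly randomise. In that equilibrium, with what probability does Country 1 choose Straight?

Let p be the probability that Country 1 plays Swerve. In a completely mixed equilibrium, Country 2 must be indifferent between Swerve and Straight.
Country 2's expected payoff from Swerve is −4p + 7(1−p); from Straight it is 4p + 6(1−p).
Setting these equal: −11p + 7 = −2p + 6, so p = 1/9.
Therefore Country 1 plays Straight with probability 1 − 1/9 = 8/9.

8/9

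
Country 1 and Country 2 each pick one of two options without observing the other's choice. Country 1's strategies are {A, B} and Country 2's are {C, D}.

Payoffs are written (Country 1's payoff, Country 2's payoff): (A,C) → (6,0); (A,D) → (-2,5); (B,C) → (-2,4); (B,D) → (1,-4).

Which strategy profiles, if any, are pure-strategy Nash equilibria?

none

(A, C): Country 2 prefers D (5 > 0) — not an equilibrium.
(A, D): Country 1 prefers B (1 > -2) — not an equilibrium.
(B, C): Country 1 prefers A (6 > -2) — not an equilibrium.
(B, D): Country 2 prefers C (4 > -4) — not an equilibrium.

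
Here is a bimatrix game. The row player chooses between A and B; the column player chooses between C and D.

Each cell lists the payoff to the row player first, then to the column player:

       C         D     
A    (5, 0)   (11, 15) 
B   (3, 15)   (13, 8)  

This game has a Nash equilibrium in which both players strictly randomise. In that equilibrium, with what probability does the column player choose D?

Let q be the probability that the column player plays C. In a completely mixed equilibrium, the row player must be indifferent between A and B.
The row player's expected payoff from A is 5q + 11(1−q); from B it is 3q + 13(1−q).
Setting these equal: −6q + 11 = −10q + 13, so q = 1/2.
Therefore the column player plays D with probability 1 − 1/2 = 1/2.

1/2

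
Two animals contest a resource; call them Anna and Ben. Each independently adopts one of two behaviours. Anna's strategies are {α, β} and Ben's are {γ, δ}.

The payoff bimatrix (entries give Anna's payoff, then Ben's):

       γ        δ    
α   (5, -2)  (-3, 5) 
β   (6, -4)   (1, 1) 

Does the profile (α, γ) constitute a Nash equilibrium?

At (α, γ), Anna earns 5; switching to β would give 6, so Anna would deviate.
Ben earns -2; switching to δ would give 5, so Ben would deviate.
Since at least one player can profitably deviate, this is not a Nash equilibrium.

No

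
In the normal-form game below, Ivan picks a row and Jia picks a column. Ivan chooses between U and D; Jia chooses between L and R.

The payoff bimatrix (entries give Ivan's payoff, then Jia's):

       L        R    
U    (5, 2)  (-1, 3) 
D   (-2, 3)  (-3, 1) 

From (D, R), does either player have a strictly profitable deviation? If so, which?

Ivan at (D, R) earns -3; deviating to U yields -1 — a strict improvement.
Jia earns 1; deviating to L yields 3 — a strict improvement.
Both Ivan and Jia have strictly profitable deviations.

Both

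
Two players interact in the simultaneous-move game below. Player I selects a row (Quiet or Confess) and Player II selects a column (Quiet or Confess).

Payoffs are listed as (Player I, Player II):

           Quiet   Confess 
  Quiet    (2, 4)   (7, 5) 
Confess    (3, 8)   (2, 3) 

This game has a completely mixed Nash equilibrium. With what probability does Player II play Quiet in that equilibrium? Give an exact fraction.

Let q be the probability that Player II plays Quiet. In a completely mixed equilibrium, Player I must be indifferent between Quiet and Confess.
Player I's expected payoff from Quiet is 2q + 7(1−q); from Confess it is 3q + 2(1−q).
Setting these equal: −5q + 7 = q + 2, so q = 5/6.

5/6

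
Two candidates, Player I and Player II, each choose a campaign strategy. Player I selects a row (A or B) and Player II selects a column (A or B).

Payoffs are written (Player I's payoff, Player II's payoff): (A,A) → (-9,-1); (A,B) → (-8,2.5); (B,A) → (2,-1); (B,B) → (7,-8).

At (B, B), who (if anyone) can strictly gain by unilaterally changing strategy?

Player I at (B, B) earns 7; deviating to A yields -8 — not better.
Player II earns -8; deviating to A yields -1 — a strict improvement.
Only Player II has a strictly profitable deviation.

Player II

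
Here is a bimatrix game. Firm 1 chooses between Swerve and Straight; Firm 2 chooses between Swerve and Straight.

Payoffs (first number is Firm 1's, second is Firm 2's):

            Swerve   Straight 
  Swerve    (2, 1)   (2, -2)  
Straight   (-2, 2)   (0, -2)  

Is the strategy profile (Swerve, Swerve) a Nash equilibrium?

Yes

At (Swerve, Swerve), Firm 1 earns 2; switching to Straight would give -2, so Firm 1 has no profitable deviation.
Firm 2 earns 1; switching to Straight would give -2, so Firm 2 has no profitable deviation.
Neither player can gain by a unilateral deviation, so this profile is a Nash equilibrium.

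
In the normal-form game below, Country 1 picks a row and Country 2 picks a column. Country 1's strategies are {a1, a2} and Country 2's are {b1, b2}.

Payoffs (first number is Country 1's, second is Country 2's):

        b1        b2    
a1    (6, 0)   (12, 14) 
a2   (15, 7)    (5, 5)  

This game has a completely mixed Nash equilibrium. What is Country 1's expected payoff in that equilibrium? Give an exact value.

75/8

First find q, the probability Country 2 plays b1, from Country 1's indifference between a1 and a2: 6q + 12(1−q) = 15q + 5(1−q), giving q = 7/16.
Since Country 1 is indifferent in equilibrium, Country 1's expected payoff equals the payoff from either row against (7/16, 9/16). Using a1: 6(7/16) + 12(9/16) = 75/8.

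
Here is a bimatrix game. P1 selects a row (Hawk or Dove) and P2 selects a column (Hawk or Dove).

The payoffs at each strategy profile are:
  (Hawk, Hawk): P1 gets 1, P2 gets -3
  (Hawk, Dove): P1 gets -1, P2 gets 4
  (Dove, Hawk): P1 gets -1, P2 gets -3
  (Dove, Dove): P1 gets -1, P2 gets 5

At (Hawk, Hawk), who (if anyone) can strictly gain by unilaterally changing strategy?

P1 at (Hawk, Hawk) earns 1; deviating to Dove yields -1 — not better.
P2 earns -3; deviating to Dove yields 4 — a strict improvement.
Only P2 has a strictly profitable deviation.

P2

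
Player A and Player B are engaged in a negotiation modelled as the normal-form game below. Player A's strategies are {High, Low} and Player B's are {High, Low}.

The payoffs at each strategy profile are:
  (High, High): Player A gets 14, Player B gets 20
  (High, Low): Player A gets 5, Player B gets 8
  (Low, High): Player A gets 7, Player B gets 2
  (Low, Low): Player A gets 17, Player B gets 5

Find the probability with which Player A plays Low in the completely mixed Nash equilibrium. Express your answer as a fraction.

Let r be the probability that Player A plays High. In a completely mixed equilibrium, Player B must be indifferent between High and Low.
Player B's expected payoff from High is 20r + 2(1−r); from Low it is 8r + 5(1−r).
Setting these equal: 18r + 2 = 3r + 5, so r = 1/5.
Therefore Player A plays Low with probability 1 − 1/5 = 4/5.

4/5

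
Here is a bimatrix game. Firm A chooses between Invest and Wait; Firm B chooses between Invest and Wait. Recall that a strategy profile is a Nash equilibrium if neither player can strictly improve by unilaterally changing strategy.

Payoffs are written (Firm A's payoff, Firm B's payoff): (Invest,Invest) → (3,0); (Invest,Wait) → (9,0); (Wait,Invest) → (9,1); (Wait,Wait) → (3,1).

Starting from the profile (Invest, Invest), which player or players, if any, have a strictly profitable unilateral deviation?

Firm A at (Invest, Invest) earns 3; deviating to Wait yields 9 — a strict improvement.
Firm B earns 0; deviating to Wait yields 0 — not better.
Only Firm A has a strictly profitable deviation.

Firm A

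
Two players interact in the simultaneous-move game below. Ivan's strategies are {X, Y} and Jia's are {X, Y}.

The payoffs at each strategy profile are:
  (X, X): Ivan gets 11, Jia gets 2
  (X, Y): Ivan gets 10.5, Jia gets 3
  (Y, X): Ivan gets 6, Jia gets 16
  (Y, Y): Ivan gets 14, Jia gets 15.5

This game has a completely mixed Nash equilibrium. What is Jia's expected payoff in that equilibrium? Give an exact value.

34/3

First find x, the probability Ivan plays X, from Jia's indifference between X and Y: 2x + 16(1−x) = 3x + 15.5(1−x), giving x = 1/3.
Since Jia is indifferent in equilibrium, Jia's expected payoff equals the payoff from either column against (1/3, 2/3). Using X: 2(1/3) + 16(2/3) = 34/3.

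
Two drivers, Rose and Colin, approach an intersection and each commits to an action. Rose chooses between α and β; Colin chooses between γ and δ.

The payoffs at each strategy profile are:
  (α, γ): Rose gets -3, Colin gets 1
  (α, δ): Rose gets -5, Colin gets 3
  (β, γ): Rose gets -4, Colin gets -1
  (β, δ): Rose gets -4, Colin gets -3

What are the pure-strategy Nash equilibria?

(α, γ): Colin prefers δ (3 > 1) — not an equilibrium.
(α, δ): Rose prefers β (-4 > -5) — not an equilibrium.
(β, γ): Rose prefers α (-3 > -4) — not an equilibrium.
(β, δ): Colin prefers γ (-1 > -3) — not an equilibrium.

none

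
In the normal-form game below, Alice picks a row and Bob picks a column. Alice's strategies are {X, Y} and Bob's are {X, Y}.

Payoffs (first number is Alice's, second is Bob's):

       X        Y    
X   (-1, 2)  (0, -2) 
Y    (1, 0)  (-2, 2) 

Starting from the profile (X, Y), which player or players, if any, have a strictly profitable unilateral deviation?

Bob

Alice at (X, Y) earns 0; deviating to Y yields -2 — not better.
Bob earns -2; deviating to X yields 2 — a strict improvement.
Only Bob has a strictly profitable deviation.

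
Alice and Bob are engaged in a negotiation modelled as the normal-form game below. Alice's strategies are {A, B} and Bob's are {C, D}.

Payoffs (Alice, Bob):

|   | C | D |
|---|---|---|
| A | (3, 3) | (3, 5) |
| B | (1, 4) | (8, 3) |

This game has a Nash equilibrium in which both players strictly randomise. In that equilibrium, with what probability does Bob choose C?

5/7

Let q be the probability that Bob plays C. In a completely mixed equilibrium, Alice must be indifferent between A and B.
Alice's expected payoff from A is 3q + 3(1−q); from B it is q + 8(1−q).
Setting these equal: 3 = −7q + 8, so q = 5/7.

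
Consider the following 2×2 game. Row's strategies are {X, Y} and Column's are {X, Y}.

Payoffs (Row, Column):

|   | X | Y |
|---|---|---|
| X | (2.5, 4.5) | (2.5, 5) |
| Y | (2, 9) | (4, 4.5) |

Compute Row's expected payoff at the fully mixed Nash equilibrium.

5/2

First find y, the probability Column plays X, from Row's indifference between X and Y: 2.5y + 2.5(1−y) = 2y + 4(1−y), giving y = 3/4.
Since Row is indifferent in equilibrium, Row's expected payoff equals the payoff from either row against (3/4, 1/4). Using X: 2.5(3/4) + 2.5(1/4) = 5/2.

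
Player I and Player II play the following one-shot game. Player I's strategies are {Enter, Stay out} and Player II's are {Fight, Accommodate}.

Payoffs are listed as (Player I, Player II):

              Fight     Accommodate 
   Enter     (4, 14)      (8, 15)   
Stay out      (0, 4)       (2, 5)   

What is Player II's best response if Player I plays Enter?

Accommodate

Against Enter, Player II earns 14 from Fight and 15 from Accommodate.
So Accommodate is the best response.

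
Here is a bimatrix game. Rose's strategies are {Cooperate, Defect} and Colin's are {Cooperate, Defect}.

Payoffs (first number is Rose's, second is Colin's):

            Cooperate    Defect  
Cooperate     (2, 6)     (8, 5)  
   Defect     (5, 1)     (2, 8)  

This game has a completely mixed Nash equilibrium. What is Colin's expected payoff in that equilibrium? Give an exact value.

43/8

First find x, the probability Rose plays Cooperate, from Colin's indifference between Cooperate and Defect: 6x + (1−x) = 5x + 8(1−x), giving x = 7/8.
Since Colin is indifferent in equilibrium, Colin's expected payoff equals the payoff from either column against (7/8, 1/8). Using Cooperate: 6(7/8) + (1/8) = 43/8.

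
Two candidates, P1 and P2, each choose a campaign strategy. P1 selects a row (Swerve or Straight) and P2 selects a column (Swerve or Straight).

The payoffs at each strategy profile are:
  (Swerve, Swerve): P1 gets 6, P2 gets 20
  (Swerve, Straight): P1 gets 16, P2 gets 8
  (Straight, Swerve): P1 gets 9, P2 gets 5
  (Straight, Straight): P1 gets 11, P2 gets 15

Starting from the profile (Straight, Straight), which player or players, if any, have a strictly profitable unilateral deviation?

P1

P1 at (Straight, Straight) earns 11; deviating to Swerve yields 16 — a strict improvement.
P2 earns 15; deviating to Swerve yields 5 — not better.
Only P1 has a strictly profitable deviation.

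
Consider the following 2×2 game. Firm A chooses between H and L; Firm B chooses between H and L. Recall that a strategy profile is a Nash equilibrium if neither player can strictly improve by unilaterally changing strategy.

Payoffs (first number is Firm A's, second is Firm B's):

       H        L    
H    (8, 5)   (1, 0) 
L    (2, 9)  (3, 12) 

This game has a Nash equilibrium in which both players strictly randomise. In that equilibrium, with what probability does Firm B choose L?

3/4

Let q be the probability that Firm B plays H. In a completely mixed equilibrium, Firm A must be indifferent between H and L.
Firm A's expected payoff from H is 8q + (1−q); from L it is 2q + 3(1−q).
Setting these equal: 7q + 1 = −q + 3, so q = 1/4.
Therefore Firm B plays L with probability 1 − 1/4 = 3/4.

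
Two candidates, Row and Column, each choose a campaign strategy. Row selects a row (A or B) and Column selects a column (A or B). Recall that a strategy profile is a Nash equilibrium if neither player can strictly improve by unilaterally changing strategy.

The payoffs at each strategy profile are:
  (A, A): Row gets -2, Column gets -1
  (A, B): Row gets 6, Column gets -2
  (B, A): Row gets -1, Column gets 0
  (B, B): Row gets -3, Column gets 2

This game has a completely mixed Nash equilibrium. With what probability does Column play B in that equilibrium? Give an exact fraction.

1/10

Let c be the probability that Column plays A. In a completely mixed equilibrium, Row must be indifferent between A and B.
Row's expected payoff from A is −2c + 6(1−c); from B it is −c − 3(1−c).
Setting these equal: −8c + 6 = 2c − 3, so c = 9/10.
Therefore Column plays B with probability 1 − 9/10 = 1/10.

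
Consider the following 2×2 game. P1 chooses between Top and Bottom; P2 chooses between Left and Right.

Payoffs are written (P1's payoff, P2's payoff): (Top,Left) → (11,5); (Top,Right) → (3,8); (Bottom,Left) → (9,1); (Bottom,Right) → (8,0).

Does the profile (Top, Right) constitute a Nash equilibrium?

No

At (Top, Right), P1 earns 3; switching to Bottom would give 8, so P1 would deviate.
P2 earns 8; switching to Left would give 5, so P2 has no profitable deviation.
Since at least one player can profitably deviate, this is not a Nash equilibrium.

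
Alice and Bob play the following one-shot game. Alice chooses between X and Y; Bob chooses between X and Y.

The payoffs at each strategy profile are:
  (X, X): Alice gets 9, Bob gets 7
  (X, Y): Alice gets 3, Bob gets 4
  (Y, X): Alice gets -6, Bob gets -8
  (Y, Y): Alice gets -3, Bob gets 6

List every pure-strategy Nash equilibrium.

(X, X)

(X, X): Alice gets 9 ≥ -6 from Y, and Bob gets 7 ≥ 4 from Y — Nash equilibrium.
(X, Y): Bob prefers X (7 > 4) — not an equilibrium.
(Y, X): Alice prefers X (9 > -6); Bob prefers Y (6 > -8) — not an equilibrium.
(Y, Y): Alice prefers X (3 > -3) — not an equilibrium.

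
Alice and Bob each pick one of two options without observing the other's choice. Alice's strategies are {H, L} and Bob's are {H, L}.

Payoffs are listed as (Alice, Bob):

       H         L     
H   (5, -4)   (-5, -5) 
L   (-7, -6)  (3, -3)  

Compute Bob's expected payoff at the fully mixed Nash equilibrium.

First find x, the probability Alice plays H, from Bob's indifference between H and L: −4x − 6(1−x) = −5x − 3(1−x), giving x = 3/4.
Since Bob is indifferent in equilibrium, Bob's expected payoff equals the payoff from either column against (3/4, 1/4). Using H: −4(3/4) − 6(1/4) = -9/2.

-9/2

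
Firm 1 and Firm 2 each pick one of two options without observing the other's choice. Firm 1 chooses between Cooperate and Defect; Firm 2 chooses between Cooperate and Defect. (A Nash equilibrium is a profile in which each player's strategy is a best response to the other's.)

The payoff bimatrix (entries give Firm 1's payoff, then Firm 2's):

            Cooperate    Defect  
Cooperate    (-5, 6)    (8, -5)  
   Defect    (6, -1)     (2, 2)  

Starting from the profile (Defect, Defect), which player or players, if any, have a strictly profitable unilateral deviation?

Firm 1

Firm 1 at (Defect, Defect) earns 2; deviating to Cooperate yields 8 — a strict improvement.
Firm 2 earns 2; deviating to Cooperate yields -1 — not better.
Only Firm 1 has a strictly profitable deviation.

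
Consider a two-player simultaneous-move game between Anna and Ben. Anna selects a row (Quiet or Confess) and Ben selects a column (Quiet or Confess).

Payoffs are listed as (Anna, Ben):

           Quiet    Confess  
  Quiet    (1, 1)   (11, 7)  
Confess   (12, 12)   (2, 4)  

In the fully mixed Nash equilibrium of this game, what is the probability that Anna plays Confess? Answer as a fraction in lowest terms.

Let r be the probability that Anna plays Quiet. In a completely mixed equilibrium, Ben must be indifferent between Quiet and Confess.
Ben's expected payoff from Quiet is r + 12(1−r); from Confess it is 7r + 4(1−r).
Setting these equal: −11r + 12 = 3r + 4, so r = 4/7.
Therefore Anna plays Confess with probability 1 − 4/7 = 3/7.

3/7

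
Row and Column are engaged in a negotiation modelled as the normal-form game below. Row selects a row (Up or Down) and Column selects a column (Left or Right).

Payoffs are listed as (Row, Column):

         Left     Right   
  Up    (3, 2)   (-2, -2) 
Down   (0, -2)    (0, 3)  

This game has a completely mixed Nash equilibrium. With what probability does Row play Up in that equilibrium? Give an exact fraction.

5/9

Let x be the probability that Row plays Up. In a completely mixed equilibrium, Column must be indifferent between Left and Right.
Column's expected payoff from Left is 2x − 2(1−x); from Right it is −2x + 3(1−x).
Setting these equal: 4x − 2 = −5x + 3, so x = 5/9.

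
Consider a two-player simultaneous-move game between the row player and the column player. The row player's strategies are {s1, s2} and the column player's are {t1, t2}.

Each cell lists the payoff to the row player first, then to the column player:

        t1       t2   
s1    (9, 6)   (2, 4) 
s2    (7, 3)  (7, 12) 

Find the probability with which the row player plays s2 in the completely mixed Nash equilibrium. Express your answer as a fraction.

2/11

Let p be the probability that the row player plays s1. In a completely mixed equilibrium, the column player must be indifferent between t1 and t2.
The column player's expected payoff from t1 is 6p + 3(1−p); from t2 it is 4p + 12(1−p).
Setting these equal: 3p + 3 = −8p + 12, so p = 9/11.
Therefore the row player plays s2 with probability 1 − 9/11 = 2/11.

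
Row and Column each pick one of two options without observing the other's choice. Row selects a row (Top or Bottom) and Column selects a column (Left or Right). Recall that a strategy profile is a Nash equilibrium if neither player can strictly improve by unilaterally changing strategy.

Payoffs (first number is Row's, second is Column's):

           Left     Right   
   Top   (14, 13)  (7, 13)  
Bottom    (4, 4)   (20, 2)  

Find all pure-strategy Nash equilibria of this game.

(Top, Left): Row gets 14 ≥ 4 from Bottom, and Column gets 13 ≥ 13 from Right — Nash equilibrium.
(Top, Right): Row prefers Bottom (20 > 7) — not an equilibrium.
(Bottom, Left): Row prefers Top (14 > 4) — not an equilibrium.
(Bottom, Right): Column prefers Left (4 > 2) — not an equilibrium.

(Top, Left)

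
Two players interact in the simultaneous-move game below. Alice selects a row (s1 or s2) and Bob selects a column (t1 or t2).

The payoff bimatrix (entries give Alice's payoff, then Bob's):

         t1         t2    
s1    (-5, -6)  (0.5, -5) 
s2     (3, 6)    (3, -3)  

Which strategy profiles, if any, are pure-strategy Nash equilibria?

(s1, t1): Alice prefers s2 (3 > -5); Bob prefers t2 (-5 > -6) — not an equilibrium.
(s1, t2): Alice prefers s2 (3 > 0.5) — not an equilibrium.
(s2, t1): Alice gets 3 ≥ -5 from s1, and Bob gets 6 ≥ -3 from t2 — Nash equilibrium.
(s2, t2): Bob prefers t1 (6 > -3) — not an equilibrium.

(s2, t1)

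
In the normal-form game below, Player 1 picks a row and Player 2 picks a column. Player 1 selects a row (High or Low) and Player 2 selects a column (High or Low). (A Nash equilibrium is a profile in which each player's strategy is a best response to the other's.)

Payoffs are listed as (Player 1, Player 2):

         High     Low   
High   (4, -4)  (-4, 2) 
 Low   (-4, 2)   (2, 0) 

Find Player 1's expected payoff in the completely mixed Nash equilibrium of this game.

-4/7

First find q, the probability Player 2 plays High, from Player 1's indifference between High and Low: 4q − 4(1−q) = −4q + 2(1−q), giving q = 3/7.
Since Player 1 is indifferent in equilibrium, Player 1's expected payoff equals the payoff from either row against (3/7, 4/7). Using High: 4(3/7) − 4(4/7) = -4/7.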